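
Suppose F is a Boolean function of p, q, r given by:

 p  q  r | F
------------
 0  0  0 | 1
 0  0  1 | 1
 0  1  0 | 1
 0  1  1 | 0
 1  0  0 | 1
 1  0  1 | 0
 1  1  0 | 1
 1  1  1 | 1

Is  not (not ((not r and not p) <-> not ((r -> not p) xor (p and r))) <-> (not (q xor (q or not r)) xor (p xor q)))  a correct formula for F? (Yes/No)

Yes

Check the formula against F row by row:
  p=0, q=0, r=0: formula gives 1, F = 1 ✓
  p=0, q=0, r=1: formula gives 1, F = 1 ✓
  p=0, q=1, r=0: formula gives 1, F = 1 ✓
  p=0, q=1, r=1: formula gives 0, F = 0 ✓
  p=1, q=0, r=0: formula gives 1, F = 1 ✓
  … (the remaining 3 rows also agree.)
Every row agrees, so the formula is equivalent.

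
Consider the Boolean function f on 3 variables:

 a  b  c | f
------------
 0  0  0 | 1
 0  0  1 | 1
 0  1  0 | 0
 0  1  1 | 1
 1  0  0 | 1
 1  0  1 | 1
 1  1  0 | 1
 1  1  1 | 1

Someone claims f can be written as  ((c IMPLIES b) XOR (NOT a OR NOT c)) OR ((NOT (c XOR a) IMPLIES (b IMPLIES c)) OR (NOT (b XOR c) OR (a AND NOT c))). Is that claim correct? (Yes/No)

Yes

Evaluate ((c IMPLIES b) XOR (NOT a OR NOT c)) OR ((NOT (c XOR a) IMPLIES (b IMPLIES c)) OR (NOT (b XOR c) OR (a AND NOT c))) on each row and compare to f:
  a=0, b=0, c=0: formula gives 1, f = 1 ✓
  a=0, b=0, c=1: formula gives 1, f = 1 ✓
  a=0, b=1, c=0: formula gives 0, f = 0 ✓
  a=0, b=1, c=1: formula gives 1, f = 1 ✓
  a=1, b=0, c=0: formula gives 1, f = 1 ✓
  … (the remaining 3 rows also agree.)
All 8 rows match — the expression computes f exactly.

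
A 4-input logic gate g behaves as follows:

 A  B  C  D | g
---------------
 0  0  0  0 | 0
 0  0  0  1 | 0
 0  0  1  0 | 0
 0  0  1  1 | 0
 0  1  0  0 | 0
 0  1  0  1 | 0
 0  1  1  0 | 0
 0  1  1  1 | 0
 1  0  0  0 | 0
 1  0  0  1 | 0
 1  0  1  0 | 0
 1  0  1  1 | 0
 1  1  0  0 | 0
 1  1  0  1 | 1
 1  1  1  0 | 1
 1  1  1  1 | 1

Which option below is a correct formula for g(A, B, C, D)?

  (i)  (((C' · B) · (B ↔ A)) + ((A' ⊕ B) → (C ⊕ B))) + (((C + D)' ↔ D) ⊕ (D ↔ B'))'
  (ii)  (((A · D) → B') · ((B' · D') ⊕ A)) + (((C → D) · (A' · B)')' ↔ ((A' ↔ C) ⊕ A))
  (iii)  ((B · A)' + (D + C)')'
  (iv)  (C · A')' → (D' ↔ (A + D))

(i) disagrees with g on (0,0,0,0) (formula → 1, table → 0); rule it out.
(ii) disagrees with g on (0,0,0,0) (formula → 1, table → 0); rule it out.
(iv) disagrees with g on (0,0,1,0) (formula → 1, table → 0); rule it out.
(iii) is the remaining candidate, and it agrees with g on all 16 inputs.

iii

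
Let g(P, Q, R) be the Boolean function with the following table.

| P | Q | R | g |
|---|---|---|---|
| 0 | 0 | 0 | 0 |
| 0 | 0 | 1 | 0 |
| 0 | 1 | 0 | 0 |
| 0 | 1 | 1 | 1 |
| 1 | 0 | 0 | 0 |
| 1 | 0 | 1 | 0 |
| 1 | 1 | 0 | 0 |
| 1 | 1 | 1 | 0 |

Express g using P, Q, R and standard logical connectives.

Only row (0,1,1) gives 1. That row's minterm ¬P·Q·R is g directly.

g(P, Q, R) = (P' · Q) · R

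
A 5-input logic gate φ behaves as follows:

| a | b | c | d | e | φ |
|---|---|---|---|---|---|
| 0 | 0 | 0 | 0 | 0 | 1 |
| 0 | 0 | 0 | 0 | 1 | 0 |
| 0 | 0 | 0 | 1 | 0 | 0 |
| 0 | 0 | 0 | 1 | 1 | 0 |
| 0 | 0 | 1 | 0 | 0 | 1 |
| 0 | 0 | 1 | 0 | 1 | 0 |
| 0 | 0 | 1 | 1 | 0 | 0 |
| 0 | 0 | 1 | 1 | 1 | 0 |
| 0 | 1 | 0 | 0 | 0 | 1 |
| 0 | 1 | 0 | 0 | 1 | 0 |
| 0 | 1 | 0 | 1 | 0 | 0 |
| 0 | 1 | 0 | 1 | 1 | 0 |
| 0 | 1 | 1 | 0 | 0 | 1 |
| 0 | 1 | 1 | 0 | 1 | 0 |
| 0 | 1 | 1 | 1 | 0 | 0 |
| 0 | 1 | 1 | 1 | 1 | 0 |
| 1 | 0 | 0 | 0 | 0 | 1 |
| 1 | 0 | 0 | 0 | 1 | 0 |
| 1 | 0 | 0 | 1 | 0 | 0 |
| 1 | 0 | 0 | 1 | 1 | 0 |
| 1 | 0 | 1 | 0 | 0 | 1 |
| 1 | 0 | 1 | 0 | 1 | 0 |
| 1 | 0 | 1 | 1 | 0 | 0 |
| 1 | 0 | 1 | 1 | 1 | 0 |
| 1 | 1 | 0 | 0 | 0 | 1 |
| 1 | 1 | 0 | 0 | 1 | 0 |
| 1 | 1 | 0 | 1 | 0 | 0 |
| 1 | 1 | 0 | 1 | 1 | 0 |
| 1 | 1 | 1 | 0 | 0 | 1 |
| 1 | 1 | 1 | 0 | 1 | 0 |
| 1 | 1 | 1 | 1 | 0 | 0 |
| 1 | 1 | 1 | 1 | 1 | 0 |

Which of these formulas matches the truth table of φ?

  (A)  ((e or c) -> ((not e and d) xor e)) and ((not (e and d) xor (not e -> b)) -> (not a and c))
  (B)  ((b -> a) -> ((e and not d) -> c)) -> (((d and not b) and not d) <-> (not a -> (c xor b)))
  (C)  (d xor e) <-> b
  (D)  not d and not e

(A) disagrees with φ on (0,0,0,0,0) (formula → 0, table → 1); rule it out.
(B) disagrees with φ on (0,0,0,0,1) (formula → 1, table → 0); rule it out.
(C) disagrees with φ on (0,0,0,1,1) (formula → 1, table → 0); rule it out.
Only (D) survives; checking it on all 32 rows confirms it matches φ.

D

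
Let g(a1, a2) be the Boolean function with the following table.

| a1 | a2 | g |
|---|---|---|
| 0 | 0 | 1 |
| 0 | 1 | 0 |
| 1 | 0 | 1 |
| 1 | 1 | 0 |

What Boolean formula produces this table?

g(a1, a2) = ~a2

The output is the negation of a2.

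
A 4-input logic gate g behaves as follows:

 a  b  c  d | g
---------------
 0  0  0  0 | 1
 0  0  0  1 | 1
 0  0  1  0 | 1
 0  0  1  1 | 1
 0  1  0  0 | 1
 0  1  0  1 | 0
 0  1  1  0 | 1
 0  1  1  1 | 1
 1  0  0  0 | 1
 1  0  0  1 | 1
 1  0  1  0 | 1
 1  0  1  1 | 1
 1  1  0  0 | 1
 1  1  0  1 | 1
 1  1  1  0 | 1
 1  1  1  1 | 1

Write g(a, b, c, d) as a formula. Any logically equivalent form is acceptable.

g(a, b, c, d) = (((a' · b) · c') · d)'

Only row (0,1,0,1) gives 0. So g is 1 everywhere except there — the complement of the minterm ¬a·b·¬c·d.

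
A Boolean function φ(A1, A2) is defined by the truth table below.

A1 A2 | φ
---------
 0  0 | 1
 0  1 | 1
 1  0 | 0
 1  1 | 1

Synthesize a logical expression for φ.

φ(A1, A2) = NOT (A1 AND NOT A2)

φ is 0 on exactly one input, (1,0), whose minterm is A1·¬A2. So φ is the negation of that single conjunction.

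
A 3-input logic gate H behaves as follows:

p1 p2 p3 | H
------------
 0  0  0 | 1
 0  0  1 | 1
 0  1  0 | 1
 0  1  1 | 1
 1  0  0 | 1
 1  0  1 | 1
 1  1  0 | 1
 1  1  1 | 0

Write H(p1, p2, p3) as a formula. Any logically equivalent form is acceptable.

H(p1, p2, p3) = ~((p1 & p2) & p3)

The output is 0 only when every input is 1 — NAND of all inputs.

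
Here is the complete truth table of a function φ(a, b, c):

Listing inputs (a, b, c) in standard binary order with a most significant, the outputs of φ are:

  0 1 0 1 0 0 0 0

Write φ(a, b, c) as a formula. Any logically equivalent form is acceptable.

φ(a, b, c) = ((NOT a AND NOT b) AND c) OR ((NOT a AND b) AND c)

Collect the rows where φ=1 — (0,0,1), (0,1,1) — and write one minterm per row: ¬a·¬b·c, ¬a·b·c. Their union (logical OR) reproduces the table exactly.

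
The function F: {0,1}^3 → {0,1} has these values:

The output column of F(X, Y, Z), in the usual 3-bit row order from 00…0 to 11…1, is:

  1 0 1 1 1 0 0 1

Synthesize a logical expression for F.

F(X, Y, Z) = NOT ((((NOT X AND NOT Y) AND Z) OR ((X AND NOT Y) AND Z)) OR ((X AND Y) AND NOT Z))

F is 0 on only 3 rows — (0,0,1), (1,0,1), (1,1,0). Writing each as a minterm (¬X·¬Y·Z, X·¬Y·Z, X·Y·¬Z) and OR-ing them characterizes exactly where F=0, so F is the negation of that disjunction.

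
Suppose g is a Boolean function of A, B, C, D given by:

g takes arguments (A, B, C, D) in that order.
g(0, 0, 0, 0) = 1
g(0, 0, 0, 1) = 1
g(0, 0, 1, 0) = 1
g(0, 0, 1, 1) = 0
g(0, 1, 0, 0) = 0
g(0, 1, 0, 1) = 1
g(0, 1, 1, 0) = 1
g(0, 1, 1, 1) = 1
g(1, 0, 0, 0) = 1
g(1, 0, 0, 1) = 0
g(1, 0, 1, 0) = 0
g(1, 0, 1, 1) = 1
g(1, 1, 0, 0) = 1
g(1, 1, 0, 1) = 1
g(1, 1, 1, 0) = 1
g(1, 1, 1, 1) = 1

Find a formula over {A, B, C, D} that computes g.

The 0-rows are (0,0,1,1), (0,1,0,0), (1,0,0,1), (1,0,1,0). Take each as a conjunction (¬A·¬B·C·D, ¬A·B·¬C·¬D, A·¬B·¬C·D, A·¬B·C·¬D), form their disjunction, and complement — that gives a formula that is 1 everywhere g is.

g(A, B, C, D) = ((((((A' · B') · C) · D) + (((A' · B) · C') · D')) + (((A · B') · C') · D)) + (((A · B') · C) · D'))'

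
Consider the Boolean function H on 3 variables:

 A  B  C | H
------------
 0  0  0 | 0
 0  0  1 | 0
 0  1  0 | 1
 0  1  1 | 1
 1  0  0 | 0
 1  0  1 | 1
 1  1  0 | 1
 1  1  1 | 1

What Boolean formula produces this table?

The 0-rows are (0,0,0), (0,0,1), (1,0,0). Take each as a conjunction (¬A·¬B·¬C, ¬A·¬B·C, A·¬B·¬C), form their disjunction, and complement — that gives a formula that is 1 everywhere H is.

H(A, B, C) = NOT ((((NOT A AND NOT B) AND NOT C) OR ((NOT A AND NOT B) AND C)) OR ((A AND NOT B) AND NOT C))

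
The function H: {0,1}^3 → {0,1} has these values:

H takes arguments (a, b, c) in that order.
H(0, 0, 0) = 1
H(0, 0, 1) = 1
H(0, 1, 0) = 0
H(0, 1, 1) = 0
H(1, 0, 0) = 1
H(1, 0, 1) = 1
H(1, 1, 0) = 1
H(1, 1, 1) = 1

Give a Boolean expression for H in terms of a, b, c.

H(a, b, c) = NOT (((NOT a AND b) AND NOT c) OR ((NOT a AND b) AND c))

There are just 2 zero rows: (0,1,0), (0,1,1). Their minterms are ¬a·b·¬c, ¬a·b·c; the OR of those covers precisely the 0-outputs, and negating it yields H.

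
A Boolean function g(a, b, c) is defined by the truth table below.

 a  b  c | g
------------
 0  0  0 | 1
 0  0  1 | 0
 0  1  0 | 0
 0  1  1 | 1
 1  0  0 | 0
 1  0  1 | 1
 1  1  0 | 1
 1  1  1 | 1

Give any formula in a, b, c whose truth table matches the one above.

g is 0 on only 3 rows — (0,0,1), (0,1,0), (1,0,0). Writing each as a minterm (¬a·¬b·c, ¬a·b·¬c, a·¬b·¬c) and OR-ing them characterizes exactly where g=0, so g is the negation of that disjunction.

g(a, b, c) = ~((((~a & ~b) & c) | ((~a & b) & ~c)) | ((a & ~b) & ~c))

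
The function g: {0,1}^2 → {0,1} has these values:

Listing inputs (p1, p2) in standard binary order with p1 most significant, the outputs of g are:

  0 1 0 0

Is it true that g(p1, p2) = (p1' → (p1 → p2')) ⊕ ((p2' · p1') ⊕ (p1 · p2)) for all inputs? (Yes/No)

No

Evaluate (p1' → (p1 → p2')) ⊕ ((p2' · p1') ⊕ (p1 · p2)) on each row and compare to g:
  p1=0, p2=0: formula gives 0, g = 0 ✓
  p1=0, p2=1: formula gives 1, g = 1 ✓
  p1=1, p2=0: formula gives 1, but g = 0 ✗
Since they disagree at (1,0), the expression is not a correct formula for g.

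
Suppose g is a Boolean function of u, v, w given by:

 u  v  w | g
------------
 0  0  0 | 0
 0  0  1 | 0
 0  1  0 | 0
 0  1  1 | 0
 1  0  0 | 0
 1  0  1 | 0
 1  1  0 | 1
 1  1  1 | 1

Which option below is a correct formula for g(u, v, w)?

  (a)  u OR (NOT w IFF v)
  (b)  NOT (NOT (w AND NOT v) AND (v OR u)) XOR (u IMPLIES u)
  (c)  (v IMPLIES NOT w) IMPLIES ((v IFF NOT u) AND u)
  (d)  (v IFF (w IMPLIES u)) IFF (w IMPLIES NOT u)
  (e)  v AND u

(a) fails at (0,0,1): the formula yields 1, g is 0.
(b) fails at (0,1,0): the formula yields 1, g is 0.
(c) fails at (0,1,1): the formula yields 1, g is 0.
(d) fails at (0,0,1): the formula yields 1, g is 0.
(e) is the remaining candidate, and it agrees with g on all 8 inputs.

e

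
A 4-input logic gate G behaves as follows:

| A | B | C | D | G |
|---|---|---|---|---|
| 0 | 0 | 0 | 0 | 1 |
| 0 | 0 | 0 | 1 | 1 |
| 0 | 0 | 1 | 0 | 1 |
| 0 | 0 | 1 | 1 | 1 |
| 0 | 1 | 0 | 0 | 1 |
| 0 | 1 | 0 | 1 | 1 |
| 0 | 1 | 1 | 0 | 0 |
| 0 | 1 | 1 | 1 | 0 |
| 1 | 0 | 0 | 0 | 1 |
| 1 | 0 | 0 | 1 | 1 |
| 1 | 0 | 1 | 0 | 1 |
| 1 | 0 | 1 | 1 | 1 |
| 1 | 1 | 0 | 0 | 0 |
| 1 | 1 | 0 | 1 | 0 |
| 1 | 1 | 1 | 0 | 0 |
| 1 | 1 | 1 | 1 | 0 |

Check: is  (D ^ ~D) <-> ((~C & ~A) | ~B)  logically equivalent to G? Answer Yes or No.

Evaluate (D ^ ~D) <-> ((~C & ~A) | ~B) on each row and compare to G:
  A=0, B=0, C=0, D=0: formula gives 1, G = 1 ✓
  A=0, B=0, C=0, D=1: formula gives 1, G = 1 ✓
  A=0, B=0, C=1, D=0: formula gives 1, G = 1 ✓
  A=0, B=0, C=1, D=1: formula gives 1, G = 1 ✓
  …and likewise for the remaining 12 rows.
Every row agrees, so the formula is equivalent.

Yes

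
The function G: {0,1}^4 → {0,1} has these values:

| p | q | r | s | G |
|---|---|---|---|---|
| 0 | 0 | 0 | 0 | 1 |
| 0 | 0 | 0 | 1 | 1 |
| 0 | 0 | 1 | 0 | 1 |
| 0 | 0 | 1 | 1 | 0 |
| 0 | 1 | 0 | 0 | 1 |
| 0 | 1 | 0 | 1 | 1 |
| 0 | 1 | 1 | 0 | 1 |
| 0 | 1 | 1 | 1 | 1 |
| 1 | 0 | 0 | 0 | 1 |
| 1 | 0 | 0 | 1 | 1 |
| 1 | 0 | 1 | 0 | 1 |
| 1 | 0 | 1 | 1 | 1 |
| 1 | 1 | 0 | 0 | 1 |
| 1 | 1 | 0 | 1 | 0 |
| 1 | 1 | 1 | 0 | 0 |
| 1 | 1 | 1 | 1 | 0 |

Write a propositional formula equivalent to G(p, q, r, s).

G is 0 on only 4 rows — (0,0,1,1), (1,1,0,1), (1,1,1,0), (1,1,1,1). Writing each as a minterm (¬p·¬q·r·s, p·q·¬r·s, p·q·r·¬s, p·q·r·s) and OR-ing them characterizes exactly where G=0, so G is the negation of that disjunction.

G(p, q, r, s) = ¬((((((¬p ∧ ¬q) ∧ r) ∧ s) ∨ (((p ∧ q) ∧ ¬r) ∧ s)) ∨ (((p ∧ q) ∧ r) ∧ ¬s)) ∨ (((p ∧ q) ∧ r) ∧ s))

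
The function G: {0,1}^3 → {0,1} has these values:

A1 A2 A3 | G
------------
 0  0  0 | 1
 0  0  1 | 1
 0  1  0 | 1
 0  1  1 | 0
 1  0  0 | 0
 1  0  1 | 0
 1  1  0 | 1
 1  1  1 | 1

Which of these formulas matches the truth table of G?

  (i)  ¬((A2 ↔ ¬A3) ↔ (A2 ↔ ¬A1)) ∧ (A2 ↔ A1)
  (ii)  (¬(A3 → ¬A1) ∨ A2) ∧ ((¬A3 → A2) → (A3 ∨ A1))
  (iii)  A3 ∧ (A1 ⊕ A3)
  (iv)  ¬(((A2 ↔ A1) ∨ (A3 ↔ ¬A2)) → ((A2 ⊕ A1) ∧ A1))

iv

(i): at (0,0,0) it gives 0, but G = 1 — eliminated.
(ii): at (0,0,0) it gives 0, but G = 1 — eliminated.
(iii): at (0,0,0) it gives 0, but G = 1 — eliminated.
Only (iv) survives; checking it on all 8 rows confirms it matches G.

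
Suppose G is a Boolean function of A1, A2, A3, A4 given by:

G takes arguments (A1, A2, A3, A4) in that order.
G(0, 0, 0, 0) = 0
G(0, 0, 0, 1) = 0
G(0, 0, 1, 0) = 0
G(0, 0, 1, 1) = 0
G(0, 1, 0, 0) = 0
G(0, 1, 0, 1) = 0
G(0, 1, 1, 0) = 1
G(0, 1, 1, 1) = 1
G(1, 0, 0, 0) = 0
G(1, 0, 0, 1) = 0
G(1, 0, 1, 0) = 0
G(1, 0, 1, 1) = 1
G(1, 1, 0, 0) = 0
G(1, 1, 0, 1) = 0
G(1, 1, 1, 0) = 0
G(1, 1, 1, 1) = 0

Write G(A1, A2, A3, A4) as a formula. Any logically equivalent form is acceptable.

G(A1, A2, A3, A4) = ((((A1' · A2) · A3) · A4') + (((A1' · A2) · A3) · A4)) + (((A1 · A2') · A3) · A4)

Collect the rows where G=1 — (0,1,1,0), (0,1,1,1), (1,0,1,1) — and write one minterm per row: ¬A1·A2·A3·¬A4, ¬A1·A2·A3·A4, A1·¬A2·A3·A4. Their union (logical OR) reproduces the table exactly.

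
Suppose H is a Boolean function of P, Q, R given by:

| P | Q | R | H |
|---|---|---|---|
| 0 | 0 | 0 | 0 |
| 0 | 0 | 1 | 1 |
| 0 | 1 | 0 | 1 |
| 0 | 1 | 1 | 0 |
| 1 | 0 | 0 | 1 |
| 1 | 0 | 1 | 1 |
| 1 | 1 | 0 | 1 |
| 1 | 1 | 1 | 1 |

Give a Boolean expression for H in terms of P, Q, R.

H(P, Q, R) = ~(((~P & ~Q) & ~R) | ((~P & Q) & R))

The 0-rows are (0,0,0), (0,1,1). Take each as a conjunction (¬P·¬Q·¬R, ¬P·Q·R), form their disjunction, and complement — that gives a formula that is 1 everywhere H is.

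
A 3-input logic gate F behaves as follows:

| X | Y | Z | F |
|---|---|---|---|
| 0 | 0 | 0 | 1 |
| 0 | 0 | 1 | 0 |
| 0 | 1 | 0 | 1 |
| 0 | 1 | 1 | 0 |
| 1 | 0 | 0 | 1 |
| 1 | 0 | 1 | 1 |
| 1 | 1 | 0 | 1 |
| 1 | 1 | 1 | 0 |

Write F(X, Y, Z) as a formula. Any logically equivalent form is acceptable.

F(X, Y, Z) = NOT ((((NOT X AND NOT Y) AND Z) OR ((NOT X AND Y) AND Z)) OR ((X AND Y) AND Z))

There are just 3 zero rows: (0,0,1), (0,1,1), (1,1,1). Their minterms are ¬X·¬Y·Z, ¬X·Y·Z, X·Y·Z; the OR of those covers precisely the 0-outputs, and negating it yields F.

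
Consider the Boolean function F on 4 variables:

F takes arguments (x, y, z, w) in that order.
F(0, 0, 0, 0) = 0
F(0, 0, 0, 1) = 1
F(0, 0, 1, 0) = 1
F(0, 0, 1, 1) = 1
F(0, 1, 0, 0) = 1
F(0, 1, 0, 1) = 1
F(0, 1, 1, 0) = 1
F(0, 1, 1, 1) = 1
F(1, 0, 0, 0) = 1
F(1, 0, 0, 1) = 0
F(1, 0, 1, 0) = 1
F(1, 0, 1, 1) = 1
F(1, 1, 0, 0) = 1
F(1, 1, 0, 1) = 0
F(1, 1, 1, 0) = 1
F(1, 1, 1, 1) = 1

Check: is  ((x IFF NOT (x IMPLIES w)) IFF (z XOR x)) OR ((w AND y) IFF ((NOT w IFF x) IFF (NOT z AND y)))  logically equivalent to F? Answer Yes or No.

Yes

Evaluate ((x IFF NOT (x IMPLIES w)) IFF (z XOR x)) OR ((w AND y) IFF ((NOT w IFF x) IFF (NOT z AND y))) on each row and compare to F:
  x=0, y=0, z=0, w=0: formula gives 0, F = 0 ✓
  x=0, y=0, z=0, w=1: formula gives 1, F = 1 ✓
  x=0, y=0, z=1, w=0: formula gives 1, F = 1 ✓
  x=0, y=0, z=1, w=1: formula gives 1, F = 1 ✓
  …and likewise for the remaining 12 rows.
No disagreement on any input; they are logically equivalent.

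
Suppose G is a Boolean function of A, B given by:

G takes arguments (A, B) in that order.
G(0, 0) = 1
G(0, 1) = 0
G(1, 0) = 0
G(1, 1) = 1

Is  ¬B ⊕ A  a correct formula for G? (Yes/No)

Yes

Check the formula against G row by row:
  A=0, B=0: formula gives 1, G = 1 ✓
  A=0, B=1: formula gives 0, G = 0 ✓
  A=1, B=0: formula gives 0, G = 0 ✓
  A=1, B=1: formula gives 1, G = 1 ✓
No disagreement on any input; they are logically equivalent.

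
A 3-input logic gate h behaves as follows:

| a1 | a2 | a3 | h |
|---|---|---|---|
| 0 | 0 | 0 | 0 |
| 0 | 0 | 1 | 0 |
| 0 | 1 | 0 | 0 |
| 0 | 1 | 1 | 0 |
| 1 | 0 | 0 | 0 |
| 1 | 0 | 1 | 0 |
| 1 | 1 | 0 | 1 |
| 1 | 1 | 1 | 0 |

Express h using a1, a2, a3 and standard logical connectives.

h is 1 on exactly one input, (1,1,0), whose minterm is a1·a2·¬a3. So h is just that conjunction.

h(a1, a2, a3) = (a1 AND a2) AND NOT a3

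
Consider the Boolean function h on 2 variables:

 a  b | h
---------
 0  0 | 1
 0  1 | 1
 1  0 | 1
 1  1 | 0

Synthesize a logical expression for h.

The output is 0 only when every input is 1 — NAND of all inputs.

h(a, b) = not (a and b)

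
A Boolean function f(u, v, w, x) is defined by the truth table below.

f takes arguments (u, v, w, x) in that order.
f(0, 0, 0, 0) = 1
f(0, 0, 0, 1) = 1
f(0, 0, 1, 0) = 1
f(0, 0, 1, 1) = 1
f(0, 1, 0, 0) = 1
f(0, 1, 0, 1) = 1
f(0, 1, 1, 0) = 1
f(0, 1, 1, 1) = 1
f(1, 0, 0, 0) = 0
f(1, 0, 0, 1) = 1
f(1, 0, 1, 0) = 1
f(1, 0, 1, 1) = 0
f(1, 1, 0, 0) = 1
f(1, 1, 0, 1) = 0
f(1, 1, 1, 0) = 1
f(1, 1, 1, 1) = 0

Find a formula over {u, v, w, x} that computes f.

f(u, v, w, x) = not ((((((u and not v) and not w) and not x) or (((u and not v) and w) and x)) or (((u and v) and not w) and x)) or (((u and v) and w) and x))

The 0-rows are (1,0,0,0), (1,0,1,1), (1,1,0,1), (1,1,1,1). Take each as a conjunction (u·¬v·¬w·¬x, u·¬v·w·x, u·v·¬w·x, u·v·w·x), form their disjunction, and complement — that gives a formula that is 1 everywhere f is.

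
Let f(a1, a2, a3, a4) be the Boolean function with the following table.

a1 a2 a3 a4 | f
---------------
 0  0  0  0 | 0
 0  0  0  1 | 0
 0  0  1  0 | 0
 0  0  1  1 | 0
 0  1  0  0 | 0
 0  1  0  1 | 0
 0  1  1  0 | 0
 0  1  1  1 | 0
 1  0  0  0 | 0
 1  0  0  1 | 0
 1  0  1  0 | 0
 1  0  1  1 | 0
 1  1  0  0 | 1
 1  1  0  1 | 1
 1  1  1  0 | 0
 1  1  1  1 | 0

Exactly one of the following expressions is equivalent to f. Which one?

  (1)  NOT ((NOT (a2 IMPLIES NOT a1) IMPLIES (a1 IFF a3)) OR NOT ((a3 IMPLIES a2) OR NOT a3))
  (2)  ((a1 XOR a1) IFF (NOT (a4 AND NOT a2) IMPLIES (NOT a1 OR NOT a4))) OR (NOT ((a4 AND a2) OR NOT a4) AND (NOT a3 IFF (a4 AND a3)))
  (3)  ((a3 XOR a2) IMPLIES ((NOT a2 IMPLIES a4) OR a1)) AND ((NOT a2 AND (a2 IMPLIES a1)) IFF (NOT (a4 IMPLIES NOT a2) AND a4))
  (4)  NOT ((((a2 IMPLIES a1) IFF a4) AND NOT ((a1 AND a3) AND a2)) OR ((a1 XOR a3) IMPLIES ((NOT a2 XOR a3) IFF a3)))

(2) disagrees with f on (1,1,0,0) (formula → 0, table → 1); rule it out.
(3) disagrees with f on (0,1,0,0) (formula → 1, table → 0); rule it out.
(4) disagrees with f on (0,0,1,0) (formula → 1, table → 0); rule it out.
That leaves (1). Evaluating it on every row reproduces the table of f exactly.

1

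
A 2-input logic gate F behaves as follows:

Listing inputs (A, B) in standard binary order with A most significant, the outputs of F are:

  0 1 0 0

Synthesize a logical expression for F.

F(A, B) = A' · B

Only row (0,1) gives 1. That row's minterm ¬A·B is F directly.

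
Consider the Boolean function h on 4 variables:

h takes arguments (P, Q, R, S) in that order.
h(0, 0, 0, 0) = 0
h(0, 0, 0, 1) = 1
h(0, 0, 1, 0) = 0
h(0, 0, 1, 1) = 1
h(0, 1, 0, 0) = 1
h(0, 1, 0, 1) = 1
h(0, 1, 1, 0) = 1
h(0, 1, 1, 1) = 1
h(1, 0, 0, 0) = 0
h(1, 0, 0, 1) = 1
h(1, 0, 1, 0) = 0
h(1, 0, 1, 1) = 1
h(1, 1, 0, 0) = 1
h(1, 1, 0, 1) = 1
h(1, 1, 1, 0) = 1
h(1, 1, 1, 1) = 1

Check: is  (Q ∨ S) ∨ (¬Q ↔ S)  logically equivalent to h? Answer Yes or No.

Yes

Evaluate (Q ∨ S) ∨ (¬Q ↔ S) on each row and compare to h:
  P=0, Q=0, R=0, S=0: formula gives 0, h = 0 ✓
  P=0, Q=0, R=0, S=1: formula gives 1, h = 1 ✓
  P=0, Q=0, R=1, S=0: formula gives 0, h = 0 ✓
  P=0, Q=0, R=1, S=1: formula gives 1, h = 1 ✓
  …and likewise for the remaining 12 rows.
Every row agrees, so the formula is equivalent.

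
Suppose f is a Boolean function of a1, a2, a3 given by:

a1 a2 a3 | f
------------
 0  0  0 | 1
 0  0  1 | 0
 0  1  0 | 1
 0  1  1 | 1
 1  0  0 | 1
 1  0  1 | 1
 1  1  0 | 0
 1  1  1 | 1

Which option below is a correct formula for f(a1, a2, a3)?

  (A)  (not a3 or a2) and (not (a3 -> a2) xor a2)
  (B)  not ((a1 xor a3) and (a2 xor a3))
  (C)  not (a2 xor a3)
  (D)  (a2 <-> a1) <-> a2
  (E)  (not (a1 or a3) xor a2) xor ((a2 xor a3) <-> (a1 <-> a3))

B

(A): at (0,0,0) it gives 0, but f = 1 — eliminated.
(C): at (0,1,0) it gives 0, but f = 1 — eliminated.
(D): at (0,0,0) it gives 0, but f = 1 — eliminated.
(E): at (0,1,1) it gives 0, but f = 1 — eliminated.
(B) is the remaining candidate, and it agrees with f on all 8 inputs.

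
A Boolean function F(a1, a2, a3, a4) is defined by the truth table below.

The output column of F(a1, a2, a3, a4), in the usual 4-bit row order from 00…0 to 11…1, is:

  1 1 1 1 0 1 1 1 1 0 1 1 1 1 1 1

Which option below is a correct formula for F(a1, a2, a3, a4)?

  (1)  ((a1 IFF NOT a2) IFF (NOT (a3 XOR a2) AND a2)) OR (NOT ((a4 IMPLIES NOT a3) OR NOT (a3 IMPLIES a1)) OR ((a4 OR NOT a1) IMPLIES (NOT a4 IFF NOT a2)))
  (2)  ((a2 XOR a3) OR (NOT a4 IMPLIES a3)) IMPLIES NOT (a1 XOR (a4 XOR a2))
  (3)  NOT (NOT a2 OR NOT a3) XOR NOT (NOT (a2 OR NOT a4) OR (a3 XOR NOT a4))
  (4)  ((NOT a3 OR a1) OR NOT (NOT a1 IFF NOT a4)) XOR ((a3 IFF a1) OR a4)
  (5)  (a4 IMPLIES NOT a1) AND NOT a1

1

(2): at (0,0,0,1) it gives 0, but F = 1 — eliminated.
(3): at (0,0,0,0) it gives 0, but F = 1 — eliminated.
(4): at (0,0,0,0) it gives 0, but F = 1 — eliminated.
(5): at (0,1,0,0) it gives 1, but F = 0 — eliminated.
That leaves (1). Evaluating it on every row reproduces the table of F exactly.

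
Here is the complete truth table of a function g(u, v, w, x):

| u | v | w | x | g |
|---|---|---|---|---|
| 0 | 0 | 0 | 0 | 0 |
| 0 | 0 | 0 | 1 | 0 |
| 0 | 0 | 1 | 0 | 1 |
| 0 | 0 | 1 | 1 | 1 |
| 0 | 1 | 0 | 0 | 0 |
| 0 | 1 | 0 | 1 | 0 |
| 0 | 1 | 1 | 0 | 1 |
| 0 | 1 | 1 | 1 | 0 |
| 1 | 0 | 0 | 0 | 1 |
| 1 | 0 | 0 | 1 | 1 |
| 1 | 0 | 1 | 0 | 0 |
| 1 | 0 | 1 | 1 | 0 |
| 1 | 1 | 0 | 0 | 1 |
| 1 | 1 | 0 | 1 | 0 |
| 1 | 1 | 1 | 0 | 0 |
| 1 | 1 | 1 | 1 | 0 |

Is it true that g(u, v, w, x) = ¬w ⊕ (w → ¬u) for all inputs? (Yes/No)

Evaluate ¬w ⊕ (w → ¬u) on each row and compare to g:
  u=0, v=0, w=0, x=0: formula gives 0, g = 0 ✓
  u=0, v=0, w=0, x=1: formula gives 0, g = 0 ✓
  u=0, v=0, w=1, x=0: formula gives 1, g = 1 ✓
  u=0, v=0, w=1, x=1: formula gives 1, g = 1 ✓
  …
  u=0, v=1, w=1, x=1: formula gives 1, but g = 0 ✗
Row (0,1,1,1) is a counterexample, so the formula is not equivalent to g.

No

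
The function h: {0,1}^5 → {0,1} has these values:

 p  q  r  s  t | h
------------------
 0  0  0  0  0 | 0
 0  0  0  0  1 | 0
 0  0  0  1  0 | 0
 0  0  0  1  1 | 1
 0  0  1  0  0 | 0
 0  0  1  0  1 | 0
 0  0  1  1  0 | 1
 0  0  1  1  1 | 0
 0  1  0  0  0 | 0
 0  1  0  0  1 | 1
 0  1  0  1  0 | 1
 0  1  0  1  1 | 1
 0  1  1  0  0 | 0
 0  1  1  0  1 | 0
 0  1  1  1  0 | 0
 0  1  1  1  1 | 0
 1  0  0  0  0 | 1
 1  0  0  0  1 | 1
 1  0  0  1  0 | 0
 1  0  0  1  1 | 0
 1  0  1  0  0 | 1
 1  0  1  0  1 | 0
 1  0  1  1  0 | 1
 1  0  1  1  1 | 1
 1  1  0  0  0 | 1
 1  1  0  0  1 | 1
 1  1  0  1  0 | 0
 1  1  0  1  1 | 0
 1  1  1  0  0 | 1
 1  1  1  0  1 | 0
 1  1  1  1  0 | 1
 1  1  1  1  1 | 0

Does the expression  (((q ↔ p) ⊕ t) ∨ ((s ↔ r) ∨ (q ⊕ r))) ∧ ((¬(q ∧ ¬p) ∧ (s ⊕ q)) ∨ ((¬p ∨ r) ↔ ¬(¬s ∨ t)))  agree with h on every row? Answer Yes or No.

Test each input against both h and the formula:
  p=0, q=0, r=0, s=0, t=0: formula gives 0, h = 0 ✓
  p=0, q=0, r=0, s=0, t=1: formula gives 0, h = 0 ✓
  p=0, q=0, r=0, s=1, t=0: formula gives 1, but h = 0 ✗
A single disagreement suffices: at (0,0,0,1,0) they differ, so the formula does not compute h.

No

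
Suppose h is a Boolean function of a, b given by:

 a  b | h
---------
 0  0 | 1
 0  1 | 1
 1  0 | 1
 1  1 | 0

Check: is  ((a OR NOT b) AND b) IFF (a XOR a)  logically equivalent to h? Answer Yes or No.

Yes

Check the formula against h row by row:
  a=0, b=0: formula gives 1, h = 1 ✓
  a=0, b=1: formula gives 1, h = 1 ✓
  a=1, b=0: formula gives 1, h = 1 ✓
  a=1, b=1: formula gives 0, h = 0 ✓
No disagreement on any input; they are logically equivalent.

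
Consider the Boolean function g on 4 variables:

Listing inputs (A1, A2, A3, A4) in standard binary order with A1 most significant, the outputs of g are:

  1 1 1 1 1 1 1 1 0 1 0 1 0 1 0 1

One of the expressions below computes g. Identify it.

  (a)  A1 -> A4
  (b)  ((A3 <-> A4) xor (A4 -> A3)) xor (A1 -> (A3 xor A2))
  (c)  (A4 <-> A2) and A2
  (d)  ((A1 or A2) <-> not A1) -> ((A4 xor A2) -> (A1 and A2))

(b): at (0,0,1,0) it gives 0, but g = 1 — eliminated.
(c): at (0,0,0,0) it gives 0, but g = 1 — eliminated.
(d): at (0,1,0,0) it gives 0, but g = 1 — eliminated.
(a) is the remaining candidate, and it agrees with g on all 16 inputs.

a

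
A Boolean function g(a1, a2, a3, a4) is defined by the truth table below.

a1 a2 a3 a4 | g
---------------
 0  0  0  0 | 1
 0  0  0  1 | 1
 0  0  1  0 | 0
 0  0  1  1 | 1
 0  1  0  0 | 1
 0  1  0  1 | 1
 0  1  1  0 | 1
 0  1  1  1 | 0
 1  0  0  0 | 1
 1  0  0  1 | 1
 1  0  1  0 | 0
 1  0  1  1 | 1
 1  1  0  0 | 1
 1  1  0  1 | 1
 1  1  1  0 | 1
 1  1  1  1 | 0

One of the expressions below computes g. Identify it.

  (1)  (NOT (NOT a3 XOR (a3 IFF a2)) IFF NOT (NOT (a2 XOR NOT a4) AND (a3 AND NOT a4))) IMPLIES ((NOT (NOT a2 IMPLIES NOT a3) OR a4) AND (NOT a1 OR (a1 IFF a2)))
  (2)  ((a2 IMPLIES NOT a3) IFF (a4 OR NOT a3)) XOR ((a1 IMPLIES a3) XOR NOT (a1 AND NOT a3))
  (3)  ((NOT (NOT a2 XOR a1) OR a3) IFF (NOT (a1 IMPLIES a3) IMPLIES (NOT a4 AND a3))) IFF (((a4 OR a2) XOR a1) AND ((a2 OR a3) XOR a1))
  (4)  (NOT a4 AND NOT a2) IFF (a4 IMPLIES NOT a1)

2

(1) disagrees with g on (0,0,0,0) (formula → 0, table → 1); rule it out.
(3) disagrees with g on (0,1,1,1) (formula → 1, table → 0); rule it out.
(4) disagrees with g on (0,0,0,1) (formula → 0, table → 1); rule it out.
Only (2) survives; checking it on all 16 rows confirms it matches g.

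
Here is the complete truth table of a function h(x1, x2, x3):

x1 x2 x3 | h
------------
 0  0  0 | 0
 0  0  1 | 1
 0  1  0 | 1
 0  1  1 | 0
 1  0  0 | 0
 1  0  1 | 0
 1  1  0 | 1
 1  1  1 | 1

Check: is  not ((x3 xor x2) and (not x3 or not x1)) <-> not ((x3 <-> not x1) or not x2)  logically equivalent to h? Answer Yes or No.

No

Check the formula against h row by row:
  x1=0, x2=0, x3=0: formula gives 0, h = 0 ✓
  x1=0, x2=0, x3=1: formula gives 1, h = 1 ✓
  x1=0, x2=1, x3=0: formula gives 0, but h = 1 ✗
Row (0,1,0) is a counterexample, so the formula is not equivalent to h.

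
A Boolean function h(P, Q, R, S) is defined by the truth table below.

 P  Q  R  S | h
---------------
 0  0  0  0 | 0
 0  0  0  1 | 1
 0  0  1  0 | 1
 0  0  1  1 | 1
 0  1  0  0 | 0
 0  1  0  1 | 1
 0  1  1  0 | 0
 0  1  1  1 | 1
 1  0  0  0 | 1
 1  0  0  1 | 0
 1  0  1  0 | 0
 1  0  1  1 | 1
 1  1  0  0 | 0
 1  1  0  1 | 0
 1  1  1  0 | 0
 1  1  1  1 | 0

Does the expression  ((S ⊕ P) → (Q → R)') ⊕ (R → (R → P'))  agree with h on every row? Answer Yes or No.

No

Evaluate ((S ⊕ P) → (Q → R)') ⊕ (R → (R → P')) on each row and compare to h:
  P=0, Q=0, R=0, S=0: formula gives 0, h = 0 ✓
  P=0, Q=0, R=0, S=1: formula gives 1, h = 1 ✓
  P=0, Q=0, R=1, S=0: formula gives 0, but h = 1 ✗
Row (0,0,1,0) is a counterexample, so the formula is not equivalent to h.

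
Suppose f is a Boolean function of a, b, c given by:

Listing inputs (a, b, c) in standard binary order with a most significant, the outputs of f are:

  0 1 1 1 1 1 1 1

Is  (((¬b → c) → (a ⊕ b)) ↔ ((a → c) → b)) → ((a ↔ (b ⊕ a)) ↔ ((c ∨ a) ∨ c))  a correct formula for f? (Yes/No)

Check the formula against f row by row:
  a=0, b=0, c=0: formula gives 1, but f = 0 ✗
Since they disagree at (0,0,0), the expression is not a correct formula for f.

No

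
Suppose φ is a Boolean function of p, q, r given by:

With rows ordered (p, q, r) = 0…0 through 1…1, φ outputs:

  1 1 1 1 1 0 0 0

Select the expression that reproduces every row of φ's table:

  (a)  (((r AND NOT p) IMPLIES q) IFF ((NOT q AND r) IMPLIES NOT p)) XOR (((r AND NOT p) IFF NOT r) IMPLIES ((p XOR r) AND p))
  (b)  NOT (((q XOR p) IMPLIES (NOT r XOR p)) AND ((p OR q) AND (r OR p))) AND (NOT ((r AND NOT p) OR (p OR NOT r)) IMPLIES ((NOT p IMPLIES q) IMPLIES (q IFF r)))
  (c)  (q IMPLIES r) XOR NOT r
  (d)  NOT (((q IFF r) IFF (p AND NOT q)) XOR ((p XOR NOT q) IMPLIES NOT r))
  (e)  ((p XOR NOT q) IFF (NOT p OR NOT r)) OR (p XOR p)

b

(a) disagrees with φ on (0,0,0) (formula → 0, table → 1); rule it out.
(c) disagrees with φ on (0,0,0) (formula → 0, table → 1); rule it out.
(d) disagrees with φ on (0,0,0) (formula → 0, table → 1); rule it out.
(e) disagrees with φ on (0,1,0) (formula → 0, table → 1); rule it out.
Only (b) survives; checking it on all 8 rows confirms it matches φ.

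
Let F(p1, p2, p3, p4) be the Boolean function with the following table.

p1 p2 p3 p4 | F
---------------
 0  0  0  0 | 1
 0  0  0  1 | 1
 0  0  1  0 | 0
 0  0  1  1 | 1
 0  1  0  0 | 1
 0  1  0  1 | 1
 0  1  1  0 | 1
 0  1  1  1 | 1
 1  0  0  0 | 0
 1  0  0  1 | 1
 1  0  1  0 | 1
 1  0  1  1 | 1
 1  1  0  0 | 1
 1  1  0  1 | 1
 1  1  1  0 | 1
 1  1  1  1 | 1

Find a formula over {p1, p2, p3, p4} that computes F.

There are just 2 zero rows: (0,0,1,0), (1,0,0,0). Their minterms are ¬p1·¬p2·p3·¬p4, p1·¬p2·¬p3·¬p4; the OR of those covers precisely the 0-outputs, and negating it yields F.

F(p1, p2, p3, p4) = ¬((((¬p1 ∧ ¬p2) ∧ p3) ∧ ¬p4) ∨ (((p1 ∧ ¬p2) ∧ ¬p3) ∧ ¬p4))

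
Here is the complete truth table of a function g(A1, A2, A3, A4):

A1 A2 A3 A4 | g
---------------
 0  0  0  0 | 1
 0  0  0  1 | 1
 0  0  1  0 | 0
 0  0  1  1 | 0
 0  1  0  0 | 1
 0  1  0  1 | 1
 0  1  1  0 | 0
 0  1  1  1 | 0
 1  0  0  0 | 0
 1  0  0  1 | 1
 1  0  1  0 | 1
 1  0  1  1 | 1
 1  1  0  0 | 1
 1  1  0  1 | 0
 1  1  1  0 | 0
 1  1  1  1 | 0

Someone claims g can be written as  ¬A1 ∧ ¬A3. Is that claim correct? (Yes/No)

No

Check the formula against g row by row:
  A1=0, A2=0, A3=0, A4=0: formula gives 1, g = 1 ✓
  A1=0, A2=0, A3=0, A4=1: formula gives 1, g = 1 ✓
  A1=0, A2=0, A3=1, A4=0: formula gives 0, g = 0 ✓
  A1=0, A2=0, A3=1, A4=1: formula gives 0, g = 0 ✓
  …
  A1=1, A2=0, A3=0, A4=1: formula gives 0, but g = 1 ✗
Since they disagree at (1,0,0,1), the expression is not a correct formula for g.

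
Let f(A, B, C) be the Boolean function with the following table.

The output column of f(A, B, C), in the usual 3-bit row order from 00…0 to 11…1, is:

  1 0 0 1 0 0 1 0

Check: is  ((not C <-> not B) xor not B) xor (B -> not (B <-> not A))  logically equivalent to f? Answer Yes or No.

No

Evaluate ((not C <-> not B) xor not B) xor (B -> not (B <-> not A)) on each row and compare to f:
  A=0, B=0, C=0: formula gives 1, f = 1 ✓
  A=0, B=0, C=1: formula gives 0, f = 0 ✓
  A=0, B=1, C=0: formula gives 0, f = 0 ✓
  A=0, B=1, C=1: formula gives 1, f = 1 ✓
  A=1, B=0, C=0: formula gives 1, but f = 0 ✗
Since they disagree at (1,0,0), the expression is not a correct formula for f.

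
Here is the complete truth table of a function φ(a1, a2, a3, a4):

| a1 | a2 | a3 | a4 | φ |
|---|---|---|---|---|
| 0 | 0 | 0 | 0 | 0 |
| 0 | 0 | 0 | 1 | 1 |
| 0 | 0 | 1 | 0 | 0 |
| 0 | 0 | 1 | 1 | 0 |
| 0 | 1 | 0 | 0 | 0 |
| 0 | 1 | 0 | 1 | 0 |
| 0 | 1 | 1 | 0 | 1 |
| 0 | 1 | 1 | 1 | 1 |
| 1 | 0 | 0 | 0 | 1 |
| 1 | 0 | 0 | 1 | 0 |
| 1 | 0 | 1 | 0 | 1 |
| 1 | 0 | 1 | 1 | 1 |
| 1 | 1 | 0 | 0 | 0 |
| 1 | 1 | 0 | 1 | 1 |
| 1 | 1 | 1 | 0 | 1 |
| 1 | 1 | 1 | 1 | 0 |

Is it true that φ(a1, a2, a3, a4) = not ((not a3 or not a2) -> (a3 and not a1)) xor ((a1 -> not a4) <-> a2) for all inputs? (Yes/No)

Test each input against both φ and the formula:
  a1=0, a2=0, a3=0, a4=0: formula gives 1, but φ = 0 ✗
Row (0,0,0,0) is a counterexample, so the formula is not equivalent to φ.

No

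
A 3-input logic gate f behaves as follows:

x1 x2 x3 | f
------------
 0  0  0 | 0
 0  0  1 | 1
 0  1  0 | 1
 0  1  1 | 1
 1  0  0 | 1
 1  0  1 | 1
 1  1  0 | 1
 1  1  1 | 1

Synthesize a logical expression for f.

The output is 1 whenever at least one input is 1 — the OR of all inputs.

f(x1, x2, x3) = (x1 OR x2) OR x3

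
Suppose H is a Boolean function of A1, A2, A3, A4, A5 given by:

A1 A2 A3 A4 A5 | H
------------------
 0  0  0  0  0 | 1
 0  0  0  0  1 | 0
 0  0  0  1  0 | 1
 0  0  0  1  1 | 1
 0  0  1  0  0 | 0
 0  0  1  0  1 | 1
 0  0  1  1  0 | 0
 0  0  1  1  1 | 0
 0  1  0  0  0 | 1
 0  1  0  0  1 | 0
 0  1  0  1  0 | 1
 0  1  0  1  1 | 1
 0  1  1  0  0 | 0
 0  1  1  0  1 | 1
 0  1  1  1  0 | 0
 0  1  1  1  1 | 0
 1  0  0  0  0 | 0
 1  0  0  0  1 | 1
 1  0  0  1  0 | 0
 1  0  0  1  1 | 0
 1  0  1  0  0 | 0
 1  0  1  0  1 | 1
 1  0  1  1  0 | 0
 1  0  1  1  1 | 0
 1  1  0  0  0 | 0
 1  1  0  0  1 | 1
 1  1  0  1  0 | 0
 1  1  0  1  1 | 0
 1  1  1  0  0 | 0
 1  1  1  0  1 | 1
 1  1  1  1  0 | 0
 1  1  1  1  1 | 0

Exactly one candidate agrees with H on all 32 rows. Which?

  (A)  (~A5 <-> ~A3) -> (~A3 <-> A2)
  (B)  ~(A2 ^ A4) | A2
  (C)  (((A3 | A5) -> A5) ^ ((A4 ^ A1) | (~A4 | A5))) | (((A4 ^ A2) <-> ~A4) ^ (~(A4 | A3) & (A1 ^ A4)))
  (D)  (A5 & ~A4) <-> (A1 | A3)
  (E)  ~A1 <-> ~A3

(A): at (0,0,0,0,0) it gives 0, but H = 1 — eliminated.
(B): at (0,0,0,0,1) it gives 1, but H = 0 — eliminated.
(C): at (0,0,0,0,0) it gives 0, but H = 1 — eliminated.
(E): at (0,0,0,0,1) it gives 1, but H = 0 — eliminated.
Only (D) survives; checking it on all 32 rows confirms it matches H.

D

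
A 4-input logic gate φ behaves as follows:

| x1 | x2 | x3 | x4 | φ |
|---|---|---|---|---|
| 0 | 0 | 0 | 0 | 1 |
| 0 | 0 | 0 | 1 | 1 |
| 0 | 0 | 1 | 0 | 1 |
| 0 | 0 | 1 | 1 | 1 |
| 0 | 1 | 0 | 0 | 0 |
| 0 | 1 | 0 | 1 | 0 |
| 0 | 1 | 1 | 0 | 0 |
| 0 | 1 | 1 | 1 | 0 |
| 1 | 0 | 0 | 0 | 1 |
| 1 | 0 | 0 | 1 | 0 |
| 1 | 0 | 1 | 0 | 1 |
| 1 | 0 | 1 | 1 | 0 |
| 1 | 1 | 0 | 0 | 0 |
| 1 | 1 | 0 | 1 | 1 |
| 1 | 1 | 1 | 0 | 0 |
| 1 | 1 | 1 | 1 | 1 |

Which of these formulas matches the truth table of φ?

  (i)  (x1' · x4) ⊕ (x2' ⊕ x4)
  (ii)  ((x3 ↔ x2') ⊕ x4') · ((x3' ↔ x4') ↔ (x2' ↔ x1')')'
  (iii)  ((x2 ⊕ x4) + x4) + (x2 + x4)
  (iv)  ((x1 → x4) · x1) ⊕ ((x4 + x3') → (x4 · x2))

(ii) fails at (0,0,0,1): the formula yields 0, φ is 1.
(iii) fails at (0,0,0,0): the formula yields 0, φ is 1.
(iv) fails at (0,0,0,0): the formula yields 0, φ is 1.
(i) is the remaining candidate, and it agrees with φ on all 16 inputs.

i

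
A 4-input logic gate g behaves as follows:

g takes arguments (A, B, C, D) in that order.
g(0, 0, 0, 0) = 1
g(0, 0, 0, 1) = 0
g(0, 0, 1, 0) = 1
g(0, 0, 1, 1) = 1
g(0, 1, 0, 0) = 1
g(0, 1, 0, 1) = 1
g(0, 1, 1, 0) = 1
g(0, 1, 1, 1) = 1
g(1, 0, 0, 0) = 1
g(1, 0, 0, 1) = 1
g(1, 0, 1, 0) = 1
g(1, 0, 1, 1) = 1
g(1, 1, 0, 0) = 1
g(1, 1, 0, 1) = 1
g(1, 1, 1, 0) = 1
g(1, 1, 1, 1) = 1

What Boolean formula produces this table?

Only row (0,0,0,1) gives 0. So g is 1 everywhere except there — the complement of the minterm ¬A·¬B·¬C·D.

g(A, B, C, D) = ~(((~A & ~B) & ~C) & D)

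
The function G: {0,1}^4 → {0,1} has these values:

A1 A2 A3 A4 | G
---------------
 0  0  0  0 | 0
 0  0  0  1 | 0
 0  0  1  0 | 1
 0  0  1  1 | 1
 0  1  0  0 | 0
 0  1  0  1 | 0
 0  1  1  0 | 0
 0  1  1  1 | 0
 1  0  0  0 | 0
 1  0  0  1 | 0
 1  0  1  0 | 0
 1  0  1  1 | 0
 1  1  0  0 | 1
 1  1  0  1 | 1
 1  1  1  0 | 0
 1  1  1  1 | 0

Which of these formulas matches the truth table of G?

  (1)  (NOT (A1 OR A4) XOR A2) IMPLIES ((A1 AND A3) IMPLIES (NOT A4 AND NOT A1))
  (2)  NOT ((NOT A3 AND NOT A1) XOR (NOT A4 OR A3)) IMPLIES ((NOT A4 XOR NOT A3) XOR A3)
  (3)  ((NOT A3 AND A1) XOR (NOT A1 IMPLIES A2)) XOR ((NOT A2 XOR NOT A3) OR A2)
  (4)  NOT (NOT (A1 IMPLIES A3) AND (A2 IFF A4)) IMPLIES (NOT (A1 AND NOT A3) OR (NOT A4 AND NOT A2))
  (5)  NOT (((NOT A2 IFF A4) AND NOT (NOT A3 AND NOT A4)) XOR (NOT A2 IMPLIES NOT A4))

(1): at (0,0,0,0) it gives 1, but G = 0 — eliminated.
(2): at (0,0,0,1) it gives 1, but G = 0 — eliminated.
(4): at (0,0,0,0) it gives 1, but G = 0 — eliminated.
(5): at (0,0,1,0) it gives 0, but G = 1 — eliminated.
(3) is the remaining candidate, and it agrees with G on all 16 inputs.

3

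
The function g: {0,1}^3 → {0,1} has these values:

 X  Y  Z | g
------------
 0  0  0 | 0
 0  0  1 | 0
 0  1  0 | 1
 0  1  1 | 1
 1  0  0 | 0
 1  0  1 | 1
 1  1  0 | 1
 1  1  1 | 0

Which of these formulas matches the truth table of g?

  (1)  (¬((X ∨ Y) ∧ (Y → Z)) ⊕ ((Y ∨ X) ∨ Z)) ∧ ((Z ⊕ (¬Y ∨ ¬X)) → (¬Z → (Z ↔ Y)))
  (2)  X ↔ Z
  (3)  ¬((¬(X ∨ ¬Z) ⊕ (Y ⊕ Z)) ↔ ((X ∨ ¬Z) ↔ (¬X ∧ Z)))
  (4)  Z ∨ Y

(1) disagrees with g on (0,0,0) (formula → 1, table → 0); rule it out.
(2) disagrees with g on (0,0,0) (formula → 1, table → 0); rule it out.
(4) disagrees with g on (0,0,1) (formula → 1, table → 0); rule it out.
(3) is the remaining candidate, and it agrees with g on all 8 inputs.

3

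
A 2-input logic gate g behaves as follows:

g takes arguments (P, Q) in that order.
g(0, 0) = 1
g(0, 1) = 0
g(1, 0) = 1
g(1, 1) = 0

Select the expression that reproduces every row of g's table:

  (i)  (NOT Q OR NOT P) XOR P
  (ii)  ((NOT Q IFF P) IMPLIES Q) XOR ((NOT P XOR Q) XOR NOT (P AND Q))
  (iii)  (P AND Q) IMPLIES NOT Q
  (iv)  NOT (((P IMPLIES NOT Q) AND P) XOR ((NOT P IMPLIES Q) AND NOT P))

ii

(i) disagrees with g on (0,1) (formula → 1, table → 0); rule it out.
(iii) disagrees with g on (0,1) (formula → 1, table → 0); rule it out.
(iv) disagrees with g on (1,0) (formula → 0, table → 1); rule it out.
(ii) is the remaining candidate, and it agrees with g on all 4 inputs.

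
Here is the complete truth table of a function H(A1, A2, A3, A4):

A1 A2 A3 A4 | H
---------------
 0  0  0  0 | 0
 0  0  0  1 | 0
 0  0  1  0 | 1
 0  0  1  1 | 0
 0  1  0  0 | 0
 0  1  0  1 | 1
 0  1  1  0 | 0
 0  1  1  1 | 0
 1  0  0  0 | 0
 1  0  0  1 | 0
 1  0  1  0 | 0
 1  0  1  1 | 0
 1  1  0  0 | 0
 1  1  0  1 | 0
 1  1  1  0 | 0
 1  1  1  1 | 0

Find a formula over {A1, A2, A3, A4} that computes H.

The 1-rows are (0,0,1,0), (0,1,0,1). Each contributes one minterm — ¬A1·¬A2·A3·¬A4; ¬A1·A2·¬A3·A4 — and their disjunction is a sum-of-products form of H.

H(A1, A2, A3, A4) = (((not A1 and not A2) and A3) and not A4) or (((not A1 and A2) and not A3) and A4)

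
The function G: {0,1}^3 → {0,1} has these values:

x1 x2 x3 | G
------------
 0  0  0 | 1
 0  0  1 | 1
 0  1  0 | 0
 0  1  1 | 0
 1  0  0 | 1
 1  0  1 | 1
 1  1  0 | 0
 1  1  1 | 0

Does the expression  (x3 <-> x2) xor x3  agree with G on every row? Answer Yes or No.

Yes

Test each input against both G and the formula:
  x1=0, x2=0, x3=0: formula gives 1, G = 1 ✓
  x1=0, x2=0, x3=1: formula gives 1, G = 1 ✓
  x1=0, x2=1, x3=0: formula gives 0, G = 0 ✓
  x1=0, x2=1, x3=1: formula gives 0, G = 0 ✓
  x1=1, x2=0, x3=0: formula gives 1, G = 1 ✓
  …and likewise for the remaining 3 rows.
All 8 rows match — the expression computes G exactly.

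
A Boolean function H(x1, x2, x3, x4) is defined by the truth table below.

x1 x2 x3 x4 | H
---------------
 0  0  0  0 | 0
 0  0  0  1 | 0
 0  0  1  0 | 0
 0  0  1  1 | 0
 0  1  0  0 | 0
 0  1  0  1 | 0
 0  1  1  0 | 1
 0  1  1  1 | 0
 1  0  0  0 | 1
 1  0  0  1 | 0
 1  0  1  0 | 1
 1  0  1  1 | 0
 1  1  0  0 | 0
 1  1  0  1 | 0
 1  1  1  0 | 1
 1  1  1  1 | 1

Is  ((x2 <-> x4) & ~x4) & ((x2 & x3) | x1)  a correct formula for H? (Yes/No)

Check the formula against H row by row:
  x1=0, x2=0, x3=0, x4=0: formula gives 0, H = 0 ✓
  x1=0, x2=0, x3=0, x4=1: formula gives 0, H = 0 ✓
  x1=0, x2=0, x3=1, x4=0: formula gives 0, H = 0 ✓
  x1=0, x2=0, x3=1, x4=1: formula gives 0, H = 0 ✓
  …
  x1=0, x2=1, x3=1, x4=0: formula gives 0, but H = 1 ✗
Since they disagree at (0,1,1,0), the expression is not a correct formula for H.

No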